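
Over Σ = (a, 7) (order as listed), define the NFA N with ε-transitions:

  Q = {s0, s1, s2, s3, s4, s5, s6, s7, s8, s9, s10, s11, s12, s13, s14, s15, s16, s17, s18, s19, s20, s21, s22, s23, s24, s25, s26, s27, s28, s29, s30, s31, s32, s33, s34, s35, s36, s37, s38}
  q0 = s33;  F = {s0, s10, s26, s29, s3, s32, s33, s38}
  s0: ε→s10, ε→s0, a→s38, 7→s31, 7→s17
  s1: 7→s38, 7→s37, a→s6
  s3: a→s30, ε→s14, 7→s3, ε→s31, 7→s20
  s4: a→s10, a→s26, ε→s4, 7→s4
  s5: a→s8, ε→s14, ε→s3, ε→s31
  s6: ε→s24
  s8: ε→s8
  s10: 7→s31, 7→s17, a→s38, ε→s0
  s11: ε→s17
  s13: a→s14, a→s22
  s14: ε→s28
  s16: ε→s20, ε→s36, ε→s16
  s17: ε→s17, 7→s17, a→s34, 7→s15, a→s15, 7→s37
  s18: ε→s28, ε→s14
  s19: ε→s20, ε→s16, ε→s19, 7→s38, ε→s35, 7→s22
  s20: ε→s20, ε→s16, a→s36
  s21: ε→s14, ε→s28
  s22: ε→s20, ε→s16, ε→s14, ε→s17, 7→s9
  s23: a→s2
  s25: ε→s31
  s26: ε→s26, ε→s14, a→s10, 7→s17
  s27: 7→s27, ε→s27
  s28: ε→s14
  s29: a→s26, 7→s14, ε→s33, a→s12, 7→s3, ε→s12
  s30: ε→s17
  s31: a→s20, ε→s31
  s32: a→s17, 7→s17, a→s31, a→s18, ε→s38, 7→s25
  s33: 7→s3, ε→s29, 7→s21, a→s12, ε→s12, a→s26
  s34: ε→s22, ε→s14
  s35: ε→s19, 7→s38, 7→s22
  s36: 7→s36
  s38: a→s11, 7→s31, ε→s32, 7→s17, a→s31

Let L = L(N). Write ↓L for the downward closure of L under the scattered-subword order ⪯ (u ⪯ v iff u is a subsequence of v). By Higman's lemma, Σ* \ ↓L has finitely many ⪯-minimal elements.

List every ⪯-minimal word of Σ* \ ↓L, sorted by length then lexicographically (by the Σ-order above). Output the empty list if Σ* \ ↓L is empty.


|Q|=39, |F|=8, |δ|=99 (47 ε).
min D↑ (6 st, q0=0, F={4}): 0:a→1,7→2 1:a→3,7→4 2:a→4,7→2 3:a→5,7→4 4:a→4,7→4 5:a→4,7→4 [Hopcroft].
'a7': |S_i|=[26, 22, 13] end={s14,s15,s16,s17,s20,s22,s25,s28,s31,s34,s36,s37,…} ∉↓L; 2/2 deletions ∈↓L.
'7a': N↓-sim [26, 16, 12] end={s14,s15,s16,s17,s20,s22,s28,s30,s34,s36,s37,s9} — reject; 2/2 del acc.
'aaaa': |S_i|=[26, 22, 19, 17, 14] end={s11,s14,s15,s16,s17,s18,s20,s22,s28,s31,s34,s36,…} rej; 4/4 single-dels accept.
3 minimals (antichain).

Antichain: [a7, 7a, aaaa].


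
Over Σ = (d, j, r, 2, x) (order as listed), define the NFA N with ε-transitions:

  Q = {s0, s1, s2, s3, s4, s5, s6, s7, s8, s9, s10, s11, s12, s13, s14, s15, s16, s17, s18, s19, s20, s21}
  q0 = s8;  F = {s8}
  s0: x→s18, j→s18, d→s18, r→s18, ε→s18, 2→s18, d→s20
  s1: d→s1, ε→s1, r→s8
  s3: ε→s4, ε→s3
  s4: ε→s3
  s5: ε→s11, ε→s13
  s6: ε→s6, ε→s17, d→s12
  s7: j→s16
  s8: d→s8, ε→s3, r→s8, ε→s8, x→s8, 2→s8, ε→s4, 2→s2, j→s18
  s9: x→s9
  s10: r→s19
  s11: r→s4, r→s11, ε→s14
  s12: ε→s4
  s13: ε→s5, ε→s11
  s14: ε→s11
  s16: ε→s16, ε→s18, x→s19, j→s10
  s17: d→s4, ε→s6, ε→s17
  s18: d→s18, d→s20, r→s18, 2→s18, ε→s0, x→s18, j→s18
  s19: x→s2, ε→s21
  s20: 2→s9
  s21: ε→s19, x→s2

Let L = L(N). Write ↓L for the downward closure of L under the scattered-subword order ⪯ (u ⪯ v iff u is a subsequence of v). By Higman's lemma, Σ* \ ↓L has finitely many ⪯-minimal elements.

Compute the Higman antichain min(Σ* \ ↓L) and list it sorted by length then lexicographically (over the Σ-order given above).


Antichain: [j].

|Q|=22, |F|=1, |δ|=56 (24 ε).
min D↑ (2 st, q0=0, F={1}): 0:d→0,j→1,r→0,2→0,x→0 1:d→1,j→1,r→1,2→1,x→1 (ε-aug+det+¬).
'j': |S_i|=[8, 4] end={s0,s18,s20,s9} — reject; 1/1 deletions ∈↓L.
1 minimals (antichain).


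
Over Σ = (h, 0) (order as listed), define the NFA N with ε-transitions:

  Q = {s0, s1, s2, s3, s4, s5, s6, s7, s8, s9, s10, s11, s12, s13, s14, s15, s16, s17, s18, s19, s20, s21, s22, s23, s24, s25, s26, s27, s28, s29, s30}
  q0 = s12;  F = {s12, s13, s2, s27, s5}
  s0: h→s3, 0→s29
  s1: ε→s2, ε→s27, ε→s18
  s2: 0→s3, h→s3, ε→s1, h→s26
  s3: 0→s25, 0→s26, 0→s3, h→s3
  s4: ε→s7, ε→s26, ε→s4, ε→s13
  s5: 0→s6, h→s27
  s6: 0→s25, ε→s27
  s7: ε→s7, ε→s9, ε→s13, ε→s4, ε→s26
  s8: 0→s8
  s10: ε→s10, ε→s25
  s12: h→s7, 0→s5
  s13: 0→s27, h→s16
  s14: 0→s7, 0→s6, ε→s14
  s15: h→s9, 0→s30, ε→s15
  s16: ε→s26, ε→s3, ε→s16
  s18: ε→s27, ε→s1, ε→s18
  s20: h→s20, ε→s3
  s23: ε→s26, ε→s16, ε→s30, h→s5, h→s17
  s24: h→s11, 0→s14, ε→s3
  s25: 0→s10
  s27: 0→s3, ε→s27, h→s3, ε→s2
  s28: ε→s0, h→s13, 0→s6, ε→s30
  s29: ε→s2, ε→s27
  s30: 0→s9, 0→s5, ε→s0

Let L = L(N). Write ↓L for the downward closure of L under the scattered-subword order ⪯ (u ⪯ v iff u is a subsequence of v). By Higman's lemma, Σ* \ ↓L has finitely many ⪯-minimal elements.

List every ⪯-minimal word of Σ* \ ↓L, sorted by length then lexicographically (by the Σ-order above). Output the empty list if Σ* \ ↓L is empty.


min(Σ*\↓L) = [hh, h00, 0h0, 00h, 000].

|Q|=31, |F|=5, |δ|=69 (36 ε).
min D↑ (5 st, q0=0, F={3}): 0:h→1,0→2 1:h→3,0→4 2:h→4,0→4 3:h→3,0→3 4:h→3,0→3.
'hh': N↓-sim [16, 13, 5] end={s10,s16,s25,s26,s3} — reject; 2/2 single-dels accept.
'h00': run [16, 13, 8, 4] end={s10,s25,s26,s3} — reject; 3/3 deletions ∈↓L.
'0h0': run [16, 10, 8, 4] end={s10,s25,s26,s3} — reject; 3/3 deletions ∈↓L.
'00h': run [16, 10, 9, 4] end={s10,s25,s26,s3} ∉↓L; 3/3 single-dels accept.
'000': run [16, 10, 9, 4] end={s10,s25,s26,s3} ∉↓L; 3/3 del acc.
5 words, ⪯-incomp.


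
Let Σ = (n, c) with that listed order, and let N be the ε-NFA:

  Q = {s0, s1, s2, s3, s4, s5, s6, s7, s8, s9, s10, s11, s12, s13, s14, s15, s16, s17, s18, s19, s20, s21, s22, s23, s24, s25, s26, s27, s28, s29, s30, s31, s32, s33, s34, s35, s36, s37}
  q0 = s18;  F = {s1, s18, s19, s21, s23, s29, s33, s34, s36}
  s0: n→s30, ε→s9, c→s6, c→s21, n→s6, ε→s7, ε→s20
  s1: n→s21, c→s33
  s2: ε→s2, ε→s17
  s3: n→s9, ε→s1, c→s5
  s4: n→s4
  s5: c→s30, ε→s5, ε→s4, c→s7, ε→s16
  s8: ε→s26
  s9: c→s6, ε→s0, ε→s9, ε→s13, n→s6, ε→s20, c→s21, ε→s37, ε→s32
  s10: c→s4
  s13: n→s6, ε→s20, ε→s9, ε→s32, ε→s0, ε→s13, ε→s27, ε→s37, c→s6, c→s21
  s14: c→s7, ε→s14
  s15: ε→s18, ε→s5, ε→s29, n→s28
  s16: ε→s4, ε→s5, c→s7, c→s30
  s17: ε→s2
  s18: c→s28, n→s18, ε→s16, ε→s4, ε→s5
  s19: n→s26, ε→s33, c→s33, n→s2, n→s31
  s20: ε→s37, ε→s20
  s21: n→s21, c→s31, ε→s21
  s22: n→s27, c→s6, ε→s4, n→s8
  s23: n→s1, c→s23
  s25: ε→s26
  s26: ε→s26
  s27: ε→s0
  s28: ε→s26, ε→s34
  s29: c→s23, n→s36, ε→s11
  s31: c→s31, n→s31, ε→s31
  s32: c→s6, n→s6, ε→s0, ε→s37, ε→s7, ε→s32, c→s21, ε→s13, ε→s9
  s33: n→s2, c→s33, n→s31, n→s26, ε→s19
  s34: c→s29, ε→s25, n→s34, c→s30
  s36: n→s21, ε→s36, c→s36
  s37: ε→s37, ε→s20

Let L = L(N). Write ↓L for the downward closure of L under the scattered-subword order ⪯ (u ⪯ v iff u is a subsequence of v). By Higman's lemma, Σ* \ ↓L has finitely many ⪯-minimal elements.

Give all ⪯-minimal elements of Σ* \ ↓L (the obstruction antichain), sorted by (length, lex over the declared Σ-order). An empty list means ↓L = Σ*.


|Q|=38, |F|=9, |δ|=107 (56 ε).
min D↑ (9 st, q0=0, F={7}): 0:n→0,c→1 1:n→1,c→2 2:n→3,c→4 3:n→5,c→3 4:n→6,c→4 5:n→5,c→7 6:n→5,c→8 7:n→7,c→7 8:n→7,c→8 (ε-aug+det+¬).
'ccnnc': |S_i|=[21, 17, 13, 9, 5, 1] end={s31} rej; 5/5 del acc.
'cccncn': run [21, 17, 13, 10, 8, 6, 4] end={s17,s2,s26,s31} rej; 6/6 del acc.
2 obstructions.

A = [ccnnc, cccncn].


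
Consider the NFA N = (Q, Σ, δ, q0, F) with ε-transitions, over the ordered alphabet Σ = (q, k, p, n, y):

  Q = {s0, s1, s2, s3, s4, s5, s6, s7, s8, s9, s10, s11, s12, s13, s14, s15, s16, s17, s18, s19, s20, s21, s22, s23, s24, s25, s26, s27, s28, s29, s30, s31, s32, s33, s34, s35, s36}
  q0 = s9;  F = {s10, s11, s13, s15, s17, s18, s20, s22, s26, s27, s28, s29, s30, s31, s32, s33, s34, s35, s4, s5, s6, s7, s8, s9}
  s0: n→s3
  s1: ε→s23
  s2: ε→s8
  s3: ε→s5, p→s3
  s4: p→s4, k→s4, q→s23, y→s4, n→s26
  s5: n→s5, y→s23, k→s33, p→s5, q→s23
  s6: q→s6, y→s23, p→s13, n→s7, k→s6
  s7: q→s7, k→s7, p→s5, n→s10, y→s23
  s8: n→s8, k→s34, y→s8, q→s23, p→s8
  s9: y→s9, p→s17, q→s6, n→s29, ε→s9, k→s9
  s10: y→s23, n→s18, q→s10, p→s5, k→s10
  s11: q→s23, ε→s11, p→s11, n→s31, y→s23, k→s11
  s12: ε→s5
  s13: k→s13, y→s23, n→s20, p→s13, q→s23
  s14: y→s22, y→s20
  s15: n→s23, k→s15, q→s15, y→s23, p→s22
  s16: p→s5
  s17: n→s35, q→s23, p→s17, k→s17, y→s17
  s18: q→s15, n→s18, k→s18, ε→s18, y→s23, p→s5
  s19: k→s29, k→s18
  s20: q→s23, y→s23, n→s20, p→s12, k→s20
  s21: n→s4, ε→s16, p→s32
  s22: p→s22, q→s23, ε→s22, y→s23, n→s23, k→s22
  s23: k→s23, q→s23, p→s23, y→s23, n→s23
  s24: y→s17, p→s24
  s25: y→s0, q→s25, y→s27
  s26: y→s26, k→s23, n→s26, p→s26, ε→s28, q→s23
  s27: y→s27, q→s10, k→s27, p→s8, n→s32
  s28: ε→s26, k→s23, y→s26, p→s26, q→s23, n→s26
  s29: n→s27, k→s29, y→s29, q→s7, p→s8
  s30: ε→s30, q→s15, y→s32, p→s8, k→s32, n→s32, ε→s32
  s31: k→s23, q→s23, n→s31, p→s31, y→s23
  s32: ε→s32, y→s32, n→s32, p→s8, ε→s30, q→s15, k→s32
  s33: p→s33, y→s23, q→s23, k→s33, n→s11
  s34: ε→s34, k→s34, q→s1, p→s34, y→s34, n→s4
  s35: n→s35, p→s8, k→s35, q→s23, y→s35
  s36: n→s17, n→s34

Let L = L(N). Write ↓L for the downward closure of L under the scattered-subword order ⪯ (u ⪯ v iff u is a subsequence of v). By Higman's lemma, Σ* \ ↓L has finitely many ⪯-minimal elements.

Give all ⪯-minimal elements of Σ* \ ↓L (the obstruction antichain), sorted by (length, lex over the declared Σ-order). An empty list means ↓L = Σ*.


|Q|=37, |F|=24, |δ|=157 (16 ε).
min D↑ (23 st, q0=0, F={6}): 0:q→1,k→0,p→2,n→3,y→0 1:q→1,k→1,p→4,n→5,y→6 2:q→6,k→2,p→2,n→7,y→2 3:q→5,k→3,p→8,n→9,y→3 4:q→6,k→4,p→4,n→10,y→6 5:q→5,k→5,p→11,n→12,y→6 6:q→6,k→6,p→6,n→6,y→6 7:q→6,k→7,p→8,n→7,y→7 8:q→6,k→13,p→8,n→8,y→8 9:q→12,k→9,p→8,n→14,y→9 10:q→6,k→10,p→11,n→10,y→6 11:q→6,k→15,p→11,n→11,y→6 12:q→12,k→12,p→11,n→16,y→6 13:q→6,k→13,p→13,n→17,y→13 14:q→18,k→14,p→8,n→14,y→14 15:q→6,k→15,p→15,n→19,y→6 16:q→18,k→16,p→11,n→16,y→6 17:q→6,k→17,p→17,n→20,y→17 18:q→18,k→18,p→21,n→6,y→6 19:q→6,k→19,p→19,n→22,y→6 20:q→6,k→6,p→20,n→20,y→20 21:q→6,k→21,p→21,n→6,y→6 22:q→6,k→6,p→22,n→22,y→6 (ε-aug+det+¬).
'qy': |S_i|=[27, 15, 1] end={s23} ∉↓L; 2/2 deletions ∈↓L.
'pq': |S_i|=[27, 17, 2] end={s1,s23} — reject; 2/2 del acc.
'nnnqn': N↓-sim [27, 23, 21, 19, 4, 1] end={s23} rej; 5/5 del acc.
'npknnk': |S_i|=[27, 23, 13, 10, 6, 4, 1] end={s23} ∉↓L; 6/6 single-dels accept.
4 minimals (antichain).

min(Σ*\↓L) = [qy, pq, nnnqn, npknnk].


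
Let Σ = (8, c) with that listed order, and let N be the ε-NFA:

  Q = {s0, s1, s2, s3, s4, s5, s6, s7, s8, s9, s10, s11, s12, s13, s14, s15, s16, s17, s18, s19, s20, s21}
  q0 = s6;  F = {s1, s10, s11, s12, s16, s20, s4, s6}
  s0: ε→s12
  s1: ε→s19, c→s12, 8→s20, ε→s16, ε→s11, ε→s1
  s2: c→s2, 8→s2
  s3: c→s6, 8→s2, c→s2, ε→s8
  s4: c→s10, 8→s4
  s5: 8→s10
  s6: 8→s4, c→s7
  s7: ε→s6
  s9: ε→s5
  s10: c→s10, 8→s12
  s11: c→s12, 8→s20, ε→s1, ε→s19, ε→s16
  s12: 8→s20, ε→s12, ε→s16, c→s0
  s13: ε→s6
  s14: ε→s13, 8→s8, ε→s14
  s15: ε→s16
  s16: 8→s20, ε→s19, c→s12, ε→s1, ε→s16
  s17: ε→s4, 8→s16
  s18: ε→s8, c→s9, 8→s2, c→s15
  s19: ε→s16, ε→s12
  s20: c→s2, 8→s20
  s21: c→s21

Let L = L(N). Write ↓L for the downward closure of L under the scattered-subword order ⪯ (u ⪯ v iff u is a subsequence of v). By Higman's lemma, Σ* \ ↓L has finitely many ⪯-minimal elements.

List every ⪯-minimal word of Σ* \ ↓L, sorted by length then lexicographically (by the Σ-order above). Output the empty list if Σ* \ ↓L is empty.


Antichain: [8c88c].

|Q|=22, |F|=8, |δ|=52 (24 ε).
min D↑ (6 st, q0=0, F={5}): 0:8→1,c→0 1:8→1,c→2 2:8→3,c→2 3:8→4,c→3 4:8→4,c→5 5:8→5,c→5 (ε-aug+det+¬).
'8c88c': N↓-sim [12, 10, 9, 8, 2, 1] end={s2} — reject; 5/5 single-dels accept.
1 minimals (antichain).


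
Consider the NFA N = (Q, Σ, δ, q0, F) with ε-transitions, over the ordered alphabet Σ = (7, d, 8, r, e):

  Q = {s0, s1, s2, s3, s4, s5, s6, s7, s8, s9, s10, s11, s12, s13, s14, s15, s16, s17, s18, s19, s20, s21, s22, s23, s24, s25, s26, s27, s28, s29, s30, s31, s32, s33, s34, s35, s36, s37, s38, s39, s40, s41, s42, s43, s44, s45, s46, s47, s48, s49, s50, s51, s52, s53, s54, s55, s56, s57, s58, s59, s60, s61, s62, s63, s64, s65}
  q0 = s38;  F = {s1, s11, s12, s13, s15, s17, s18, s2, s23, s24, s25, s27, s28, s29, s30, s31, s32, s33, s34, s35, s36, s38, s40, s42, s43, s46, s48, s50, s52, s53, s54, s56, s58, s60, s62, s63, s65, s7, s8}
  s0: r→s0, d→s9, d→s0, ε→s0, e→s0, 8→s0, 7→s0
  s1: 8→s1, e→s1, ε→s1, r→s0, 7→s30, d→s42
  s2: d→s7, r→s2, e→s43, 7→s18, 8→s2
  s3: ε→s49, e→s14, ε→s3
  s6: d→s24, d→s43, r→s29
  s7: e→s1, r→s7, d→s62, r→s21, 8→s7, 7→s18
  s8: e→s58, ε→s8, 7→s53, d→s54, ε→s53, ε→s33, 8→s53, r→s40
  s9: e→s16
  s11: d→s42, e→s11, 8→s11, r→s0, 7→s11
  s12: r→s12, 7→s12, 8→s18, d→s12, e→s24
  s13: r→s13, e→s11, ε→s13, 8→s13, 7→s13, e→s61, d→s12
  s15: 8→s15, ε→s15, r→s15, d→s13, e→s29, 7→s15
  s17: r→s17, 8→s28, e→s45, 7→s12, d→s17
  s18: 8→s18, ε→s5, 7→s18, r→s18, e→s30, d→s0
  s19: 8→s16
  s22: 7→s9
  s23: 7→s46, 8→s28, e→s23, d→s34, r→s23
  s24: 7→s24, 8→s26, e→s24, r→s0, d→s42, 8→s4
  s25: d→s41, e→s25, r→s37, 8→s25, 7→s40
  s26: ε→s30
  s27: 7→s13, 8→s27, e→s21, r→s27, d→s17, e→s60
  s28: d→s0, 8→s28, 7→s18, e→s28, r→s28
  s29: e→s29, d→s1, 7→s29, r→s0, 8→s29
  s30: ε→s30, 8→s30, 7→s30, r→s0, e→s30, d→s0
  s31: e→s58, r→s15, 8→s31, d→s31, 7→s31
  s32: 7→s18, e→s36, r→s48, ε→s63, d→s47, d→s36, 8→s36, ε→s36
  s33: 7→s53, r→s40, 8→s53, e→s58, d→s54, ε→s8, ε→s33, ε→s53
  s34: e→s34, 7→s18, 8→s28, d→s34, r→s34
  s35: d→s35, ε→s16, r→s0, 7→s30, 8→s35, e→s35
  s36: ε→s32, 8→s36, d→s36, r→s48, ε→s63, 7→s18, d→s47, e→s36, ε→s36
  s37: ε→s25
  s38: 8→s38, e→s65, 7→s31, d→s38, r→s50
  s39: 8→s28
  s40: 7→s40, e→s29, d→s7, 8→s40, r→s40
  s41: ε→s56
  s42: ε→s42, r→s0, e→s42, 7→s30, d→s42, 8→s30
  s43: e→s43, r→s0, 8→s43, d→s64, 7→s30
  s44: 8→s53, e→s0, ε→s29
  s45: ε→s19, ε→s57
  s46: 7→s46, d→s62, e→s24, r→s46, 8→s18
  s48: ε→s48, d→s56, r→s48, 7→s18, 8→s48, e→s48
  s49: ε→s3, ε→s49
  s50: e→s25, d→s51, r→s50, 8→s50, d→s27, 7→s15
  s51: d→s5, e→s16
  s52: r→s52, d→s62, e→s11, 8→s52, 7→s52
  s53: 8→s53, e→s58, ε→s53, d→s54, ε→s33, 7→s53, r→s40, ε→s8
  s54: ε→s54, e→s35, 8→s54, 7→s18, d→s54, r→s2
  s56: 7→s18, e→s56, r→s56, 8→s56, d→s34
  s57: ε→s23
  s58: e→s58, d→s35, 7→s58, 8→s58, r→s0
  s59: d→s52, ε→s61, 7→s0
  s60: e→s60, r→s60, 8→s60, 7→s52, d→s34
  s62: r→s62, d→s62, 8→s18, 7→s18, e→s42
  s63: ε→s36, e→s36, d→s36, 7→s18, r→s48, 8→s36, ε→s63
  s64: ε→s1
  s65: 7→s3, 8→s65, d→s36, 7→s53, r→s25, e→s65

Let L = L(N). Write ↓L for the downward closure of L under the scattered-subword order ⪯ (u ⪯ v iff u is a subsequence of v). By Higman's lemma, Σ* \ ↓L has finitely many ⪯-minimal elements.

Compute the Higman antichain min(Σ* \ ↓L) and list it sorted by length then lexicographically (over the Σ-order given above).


Antichain: [7er, ed7d, rdd8d].

|Q|=66, |F|=39, |δ|=262 (39 ε).
min D↑ (36 st, q0=0, F={13}): 0:7→1,d→0,8→0,r→2,e→3 1:7→1,d→1,8→1,r→4,e→5 2:7→4,d→6,8→2,r→2,e→7 3:7→8,d→9,8→3,r→7,e→3 4:7→4,d→10,8→4,r→4,e→11 5:7→5,d→12,8→5,r→13,e→5 6:7→10,d→14,8→6,r→6,e→15 7:7→16,d→17,8→7,r→7,e→7 8:7→8,d→18,8→8,r→16,e→5 9:7→19,d→9,8→9,r→20,e→9 10:7→10,d→21,8→10,r→10,e→22 11:7→11,d→23,8→11,r→13,e→11 12:7→24,d→12,8→12,r→13,e→12 13:7→13,d→13,8→13,r→13,e→13 14:7→21,d→14,8→25,r→14,e→26 15:7→27,d→28,8→15,r→15,e→15 16:7→16,d→29,8→16,r→16,e→11 17:7→19,d→28,8→17,r→17,e→17 18:7→19,d→18,8→18,r→30,e→12 19:7→19,d→13,8→19,r→19,e→24 20:7→19,d→17,8→20,r→20,e→20 21:7→21,d→21,8→19,r→21,e→31 22:7→22,d→32,8→22,r→13,e→22 23:7→24,d→32,8→23,r→13,e→23 24:7→24,d→13,8→24,r→13,e→24 25:7→19,d→13,8→25,r→25,e→25 26:7→33,d→28,8→25,r→26,e→26 27:7→27,d→34,8→27,r→27,e→22 28:7→19,d→28,8→25,r→28,e→28 29:7→19,d→34,8→29,r→29,e→23 30:7→19,d→29,8→30,r→30,e→35 31:7→31,d→32,8→24,r→13,e→31 32:7→24,d→32,8→24,r→13,e→32 33:7→33,d→34,8→19,r→33,e→31 34:7→19,d→34,8→19,r→34,e→32 35:7→24,d→23,8→35,r→13,e→35.
'7er': |S_i|=[58, 36, 17, 3] end={s0,s16,s9} ∉↓L; 3/3 single-dels accept.
'ed7d': N↓-sim [58, 49, 25, 6, 3] end={s0,s16,s9} ∉↓L; 4/4 single-dels accept.
'rdd8d': |S_i|=[58, 42, 33, 20, 9, 3] end={s0,s16,s9} — reject; 5/5 del acc.
3 minimals (antichain).


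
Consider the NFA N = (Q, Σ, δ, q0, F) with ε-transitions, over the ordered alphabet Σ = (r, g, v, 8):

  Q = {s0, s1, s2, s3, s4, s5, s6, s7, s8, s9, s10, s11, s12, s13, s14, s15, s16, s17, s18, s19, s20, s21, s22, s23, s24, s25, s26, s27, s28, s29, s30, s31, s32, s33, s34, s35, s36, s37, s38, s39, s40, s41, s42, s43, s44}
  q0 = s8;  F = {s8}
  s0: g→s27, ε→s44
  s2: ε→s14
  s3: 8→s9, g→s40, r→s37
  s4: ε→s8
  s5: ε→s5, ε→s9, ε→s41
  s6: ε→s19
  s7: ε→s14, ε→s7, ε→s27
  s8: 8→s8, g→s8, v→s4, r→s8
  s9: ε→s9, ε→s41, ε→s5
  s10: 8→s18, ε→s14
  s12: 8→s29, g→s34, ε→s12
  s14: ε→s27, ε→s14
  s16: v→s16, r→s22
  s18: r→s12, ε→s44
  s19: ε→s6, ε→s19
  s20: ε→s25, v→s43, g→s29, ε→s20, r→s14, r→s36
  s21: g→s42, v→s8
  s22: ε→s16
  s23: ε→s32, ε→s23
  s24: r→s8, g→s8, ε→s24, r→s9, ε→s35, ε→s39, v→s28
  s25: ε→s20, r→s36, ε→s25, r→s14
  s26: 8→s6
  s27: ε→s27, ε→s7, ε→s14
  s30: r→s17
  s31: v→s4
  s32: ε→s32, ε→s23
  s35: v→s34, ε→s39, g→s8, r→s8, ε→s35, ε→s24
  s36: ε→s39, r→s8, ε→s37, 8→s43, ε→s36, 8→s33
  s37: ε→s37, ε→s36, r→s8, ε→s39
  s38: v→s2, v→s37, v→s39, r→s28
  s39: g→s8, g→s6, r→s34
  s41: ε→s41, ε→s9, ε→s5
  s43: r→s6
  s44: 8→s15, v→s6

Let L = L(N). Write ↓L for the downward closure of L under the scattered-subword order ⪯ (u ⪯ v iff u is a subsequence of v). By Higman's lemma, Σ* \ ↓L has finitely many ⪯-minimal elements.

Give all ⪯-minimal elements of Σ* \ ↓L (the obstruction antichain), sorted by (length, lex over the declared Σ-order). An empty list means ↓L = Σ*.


|Q|=45, |F|=1, |δ|=93 (47 ε).
min D↑ (1 st, q0=0, F={}): 0:r→0,g→0,v→0,8→0 (ε-aug+det+¬).
L(D↑) = ∅; no obstructions.

Antichain: [].


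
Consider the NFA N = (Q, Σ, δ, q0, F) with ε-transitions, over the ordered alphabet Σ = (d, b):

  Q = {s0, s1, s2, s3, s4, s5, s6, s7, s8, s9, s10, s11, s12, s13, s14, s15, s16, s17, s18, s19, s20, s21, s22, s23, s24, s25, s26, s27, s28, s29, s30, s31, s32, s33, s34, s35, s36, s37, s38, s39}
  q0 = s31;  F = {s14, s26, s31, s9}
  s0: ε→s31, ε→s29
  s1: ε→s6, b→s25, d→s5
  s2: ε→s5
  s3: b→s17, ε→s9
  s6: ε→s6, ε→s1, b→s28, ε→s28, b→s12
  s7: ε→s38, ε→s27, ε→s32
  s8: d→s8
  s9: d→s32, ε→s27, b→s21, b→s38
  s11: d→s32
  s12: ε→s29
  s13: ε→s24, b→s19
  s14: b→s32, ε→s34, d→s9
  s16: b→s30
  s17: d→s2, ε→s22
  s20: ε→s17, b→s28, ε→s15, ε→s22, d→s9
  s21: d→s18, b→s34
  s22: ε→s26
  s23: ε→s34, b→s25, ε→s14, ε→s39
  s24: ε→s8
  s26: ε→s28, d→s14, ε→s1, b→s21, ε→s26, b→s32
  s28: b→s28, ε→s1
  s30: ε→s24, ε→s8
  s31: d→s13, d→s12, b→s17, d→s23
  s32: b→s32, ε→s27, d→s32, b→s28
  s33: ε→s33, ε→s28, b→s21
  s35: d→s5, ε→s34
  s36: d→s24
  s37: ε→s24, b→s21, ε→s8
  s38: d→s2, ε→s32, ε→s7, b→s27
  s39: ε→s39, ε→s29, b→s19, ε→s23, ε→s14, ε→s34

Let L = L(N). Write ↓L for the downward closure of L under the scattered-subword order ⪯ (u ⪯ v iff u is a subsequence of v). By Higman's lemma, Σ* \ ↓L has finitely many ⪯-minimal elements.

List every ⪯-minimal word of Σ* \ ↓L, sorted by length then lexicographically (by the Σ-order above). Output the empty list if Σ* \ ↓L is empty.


|Q|=40, |F|=4, |δ|=81 (43 ε).
min D↑ (5 st, q0=0, F={4}): 0:d→1,b→2 1:d→3,b→4 2:d→1,b→4 3:d→4,b→4 4:d→4,b→4 (ε-aug+det+¬).
'db': |S_i|=[27, 23, 16] end={s1,s12,s18,s19,s2,s21,s25,s27,s28,s29,s32,s34,…} rej; 2/2 deletions ∈↓L.
'bb': |S_i|=[27, 21, 15] end={s1,s12,s18,s2,s21,s25,s27,s28,s29,s32,s34,s38,…} ∉↓L; 2/2 del acc.
'ddd': N↓-sim [27, 23, 17, 12] end={s1,s12,s18,s2,s25,s27,s28,s29,s32,s5,s6,s8} rej; 3/3 single-dels accept.
3 minimals (antichain).

A = [db, bb, ddd].


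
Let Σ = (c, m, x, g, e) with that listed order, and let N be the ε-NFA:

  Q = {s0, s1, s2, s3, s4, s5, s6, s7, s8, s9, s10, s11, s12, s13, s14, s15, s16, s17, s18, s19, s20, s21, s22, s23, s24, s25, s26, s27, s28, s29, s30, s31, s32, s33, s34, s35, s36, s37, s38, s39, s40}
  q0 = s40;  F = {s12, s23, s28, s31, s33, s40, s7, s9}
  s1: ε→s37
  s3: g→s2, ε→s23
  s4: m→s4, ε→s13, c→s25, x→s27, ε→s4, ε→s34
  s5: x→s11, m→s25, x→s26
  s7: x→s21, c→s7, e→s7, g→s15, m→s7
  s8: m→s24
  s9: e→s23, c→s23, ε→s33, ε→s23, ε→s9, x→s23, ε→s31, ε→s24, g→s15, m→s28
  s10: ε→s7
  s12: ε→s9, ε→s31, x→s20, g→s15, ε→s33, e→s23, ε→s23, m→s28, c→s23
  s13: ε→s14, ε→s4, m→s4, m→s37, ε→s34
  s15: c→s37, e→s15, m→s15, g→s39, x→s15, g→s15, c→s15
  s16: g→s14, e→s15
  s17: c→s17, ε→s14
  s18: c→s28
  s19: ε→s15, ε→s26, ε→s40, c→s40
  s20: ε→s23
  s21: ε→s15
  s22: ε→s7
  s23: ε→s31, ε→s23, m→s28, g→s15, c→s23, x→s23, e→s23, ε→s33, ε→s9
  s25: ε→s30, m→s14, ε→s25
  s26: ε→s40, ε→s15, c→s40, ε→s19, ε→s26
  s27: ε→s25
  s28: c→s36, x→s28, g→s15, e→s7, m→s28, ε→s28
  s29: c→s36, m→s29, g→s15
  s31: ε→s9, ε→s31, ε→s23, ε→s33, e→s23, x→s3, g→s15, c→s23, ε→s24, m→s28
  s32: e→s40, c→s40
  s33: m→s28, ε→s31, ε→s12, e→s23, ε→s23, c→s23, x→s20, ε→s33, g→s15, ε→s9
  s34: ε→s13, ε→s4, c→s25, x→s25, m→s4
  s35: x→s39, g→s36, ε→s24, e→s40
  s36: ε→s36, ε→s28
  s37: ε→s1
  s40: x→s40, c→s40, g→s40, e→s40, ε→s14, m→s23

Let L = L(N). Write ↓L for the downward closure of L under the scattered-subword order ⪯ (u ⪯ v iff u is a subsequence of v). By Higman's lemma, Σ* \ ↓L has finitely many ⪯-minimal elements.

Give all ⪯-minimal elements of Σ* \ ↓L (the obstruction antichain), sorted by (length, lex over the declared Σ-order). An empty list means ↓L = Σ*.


min(Σ*\↓L) = [mg, mmex].

|Q|=41, |F|=8, |δ|=129 (54 ε).
min D↑ (5 st, q0=0, F={3}): 0:c→0,m→1,x→0,g→0,e→0 1:c→1,m→2,x→1,g→3,e→1 2:c→2,m→2,x→2,g→3,e→4 3:c→3,m→3,x→3,g→3,e→3 4:c→4,m→4,x→3,g→3,e→4 (ε-aug+det+¬).
'mg': N↓-sim [19, 17, 5] end={s1,s15,s2,s37,s39} rej; 2/2 del acc.
'mmex': run [19, 17, 8, 6, 5] end={s1,s15,s21,s37,s39} rej; 4/4 single-dels accept.
2 obstructions.


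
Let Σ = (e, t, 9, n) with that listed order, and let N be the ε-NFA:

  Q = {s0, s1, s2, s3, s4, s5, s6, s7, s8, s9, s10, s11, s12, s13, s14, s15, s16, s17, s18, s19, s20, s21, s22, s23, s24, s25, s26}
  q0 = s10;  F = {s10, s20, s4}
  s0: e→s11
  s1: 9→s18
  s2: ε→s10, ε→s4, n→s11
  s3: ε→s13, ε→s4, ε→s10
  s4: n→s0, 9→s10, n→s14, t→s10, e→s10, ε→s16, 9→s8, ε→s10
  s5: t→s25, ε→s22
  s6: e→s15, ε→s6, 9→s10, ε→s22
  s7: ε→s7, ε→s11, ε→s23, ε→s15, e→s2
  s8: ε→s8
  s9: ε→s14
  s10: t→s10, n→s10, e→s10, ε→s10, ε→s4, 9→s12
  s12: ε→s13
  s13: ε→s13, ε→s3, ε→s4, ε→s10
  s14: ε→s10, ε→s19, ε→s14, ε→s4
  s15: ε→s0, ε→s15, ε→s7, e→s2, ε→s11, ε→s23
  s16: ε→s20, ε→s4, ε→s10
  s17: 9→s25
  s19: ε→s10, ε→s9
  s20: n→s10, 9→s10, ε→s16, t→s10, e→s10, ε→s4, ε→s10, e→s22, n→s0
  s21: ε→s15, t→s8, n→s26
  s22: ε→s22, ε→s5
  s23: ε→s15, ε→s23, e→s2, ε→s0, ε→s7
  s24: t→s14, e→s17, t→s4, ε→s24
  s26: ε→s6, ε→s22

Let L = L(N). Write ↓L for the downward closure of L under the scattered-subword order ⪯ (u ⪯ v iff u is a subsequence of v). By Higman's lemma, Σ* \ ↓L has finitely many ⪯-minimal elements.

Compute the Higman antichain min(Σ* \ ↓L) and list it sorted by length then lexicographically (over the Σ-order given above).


|Q|=27, |F|=3, |δ|=81 (50 ε).
min D↑ (1 st, q0=0, F={}): 0:e→0,t→0,9→0,n→0 [Hopcroft].
L(D↑) = ∅ ⇒ ↓L = Σ*.

Antichain: [].


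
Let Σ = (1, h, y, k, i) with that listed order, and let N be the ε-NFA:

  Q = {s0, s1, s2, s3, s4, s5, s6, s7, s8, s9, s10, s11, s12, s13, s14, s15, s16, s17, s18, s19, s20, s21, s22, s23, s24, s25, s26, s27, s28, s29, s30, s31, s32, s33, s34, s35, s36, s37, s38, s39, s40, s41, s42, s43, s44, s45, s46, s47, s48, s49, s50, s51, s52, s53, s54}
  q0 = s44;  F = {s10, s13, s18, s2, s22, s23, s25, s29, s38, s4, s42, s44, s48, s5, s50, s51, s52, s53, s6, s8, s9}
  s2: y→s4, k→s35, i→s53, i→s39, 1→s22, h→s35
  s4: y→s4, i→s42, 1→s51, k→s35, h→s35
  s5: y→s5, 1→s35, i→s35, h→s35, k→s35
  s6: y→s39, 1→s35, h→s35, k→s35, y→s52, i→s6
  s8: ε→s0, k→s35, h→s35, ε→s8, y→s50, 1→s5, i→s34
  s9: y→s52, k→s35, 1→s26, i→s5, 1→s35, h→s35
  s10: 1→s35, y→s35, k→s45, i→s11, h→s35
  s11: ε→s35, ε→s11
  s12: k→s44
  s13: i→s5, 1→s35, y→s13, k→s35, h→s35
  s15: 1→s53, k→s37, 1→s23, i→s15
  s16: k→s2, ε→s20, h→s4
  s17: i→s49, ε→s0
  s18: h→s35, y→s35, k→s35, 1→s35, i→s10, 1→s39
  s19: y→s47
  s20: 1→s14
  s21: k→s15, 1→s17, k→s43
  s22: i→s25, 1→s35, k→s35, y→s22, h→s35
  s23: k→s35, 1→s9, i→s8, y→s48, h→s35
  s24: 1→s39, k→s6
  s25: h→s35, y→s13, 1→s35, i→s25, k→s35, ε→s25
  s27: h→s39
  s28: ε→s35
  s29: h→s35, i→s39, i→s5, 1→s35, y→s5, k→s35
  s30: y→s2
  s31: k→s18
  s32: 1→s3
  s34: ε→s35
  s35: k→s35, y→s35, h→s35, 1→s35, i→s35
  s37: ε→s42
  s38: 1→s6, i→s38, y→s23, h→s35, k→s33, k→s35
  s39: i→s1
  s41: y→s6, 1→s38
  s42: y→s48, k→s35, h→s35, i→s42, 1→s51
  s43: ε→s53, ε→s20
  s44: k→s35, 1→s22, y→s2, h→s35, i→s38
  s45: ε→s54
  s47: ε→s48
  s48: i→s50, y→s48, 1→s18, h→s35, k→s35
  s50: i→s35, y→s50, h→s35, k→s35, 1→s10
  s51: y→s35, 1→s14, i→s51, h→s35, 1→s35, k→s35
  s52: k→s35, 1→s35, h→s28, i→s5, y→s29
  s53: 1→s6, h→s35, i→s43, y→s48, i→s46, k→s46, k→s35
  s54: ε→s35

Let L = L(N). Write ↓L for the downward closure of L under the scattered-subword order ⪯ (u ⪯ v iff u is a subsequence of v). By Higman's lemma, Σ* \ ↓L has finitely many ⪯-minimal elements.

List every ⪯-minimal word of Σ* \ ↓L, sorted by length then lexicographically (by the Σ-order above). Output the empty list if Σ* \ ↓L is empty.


min(Σ*\↓L) = [h, k, 11, yy1y, iyii, i1yyyi].

|Q|=55, |F|=21, |δ|=156 (15 ε).
min D↑ (22 st, q0=0, F={2}): 0:1→1,h→2,y→3,k→2,i→4 1:1→2,h→2,y→1,k→2,i→5 2:1→2,h→2,y→2,k→2,i→2 3:1→1,h→2,y→6,k→2,i→7 4:1→8,h→2,y→9,k→2,i→4 5:1→2,h→2,y→10,k→2,i→5 6:1→11,h→2,y→6,k→2,i→12 7:1→8,h→2,y→13,k→2,i→7 8:1→2,h→2,y→14,k→2,i→8 9:1→15,h→2,y→13,k→2,i→16 10:1→2,h→2,y→10,k→2,i→17 11:1→2,h→2,y→2,k→2,i→11 12:1→11,h→2,y→13,k→2,i→12 13:1→18,h→2,y→13,k→2,i→19 14:1→2,h→2,y→20,k→2,i→17 15:1→2,h→2,y→14,k→2,i→17 16:1→17,h→2,y→19,k→2,i→2 17:1→2,h→2,y→17,k→2,i→2 18:1→2,h→2,y→2,k→2,i→21 19:1→21,h→2,y→19,k→2,i→2 20:1→2,h→2,y→17,k→2,i→17 21:1→2,h→2,y→2,k→2,i→2 (ε-aug+det+¬).
'h': run [36, 2] end={s28,s35} — reject; 1/1 deletions ∈↓L.
'k': |S_i|=[36, 5] end={s33,s35,s45,s46,s54} — reject; 1/1 deletions ∈↓L.
'11': N↓-sim [36, 20, 5] end={s1,s14,s26,s35,s39} rej; 2/2 deletions ∈↓L.
'yy1y': run [36, 33, 21, 10, 1] end={s35} ∉↓L; 4/4 del acc.
'iyii': N↓-sim [36, 32, 21, 12, 4] end={s1,s11,s34,s35} ∉↓L; 4/4 deletions ∈↓L.
'i1yyyi': run [36, 32, 17, 7, 5, 2, 1] end={s35} — reject; 6/6 del acc.
6 minimals (antichain).


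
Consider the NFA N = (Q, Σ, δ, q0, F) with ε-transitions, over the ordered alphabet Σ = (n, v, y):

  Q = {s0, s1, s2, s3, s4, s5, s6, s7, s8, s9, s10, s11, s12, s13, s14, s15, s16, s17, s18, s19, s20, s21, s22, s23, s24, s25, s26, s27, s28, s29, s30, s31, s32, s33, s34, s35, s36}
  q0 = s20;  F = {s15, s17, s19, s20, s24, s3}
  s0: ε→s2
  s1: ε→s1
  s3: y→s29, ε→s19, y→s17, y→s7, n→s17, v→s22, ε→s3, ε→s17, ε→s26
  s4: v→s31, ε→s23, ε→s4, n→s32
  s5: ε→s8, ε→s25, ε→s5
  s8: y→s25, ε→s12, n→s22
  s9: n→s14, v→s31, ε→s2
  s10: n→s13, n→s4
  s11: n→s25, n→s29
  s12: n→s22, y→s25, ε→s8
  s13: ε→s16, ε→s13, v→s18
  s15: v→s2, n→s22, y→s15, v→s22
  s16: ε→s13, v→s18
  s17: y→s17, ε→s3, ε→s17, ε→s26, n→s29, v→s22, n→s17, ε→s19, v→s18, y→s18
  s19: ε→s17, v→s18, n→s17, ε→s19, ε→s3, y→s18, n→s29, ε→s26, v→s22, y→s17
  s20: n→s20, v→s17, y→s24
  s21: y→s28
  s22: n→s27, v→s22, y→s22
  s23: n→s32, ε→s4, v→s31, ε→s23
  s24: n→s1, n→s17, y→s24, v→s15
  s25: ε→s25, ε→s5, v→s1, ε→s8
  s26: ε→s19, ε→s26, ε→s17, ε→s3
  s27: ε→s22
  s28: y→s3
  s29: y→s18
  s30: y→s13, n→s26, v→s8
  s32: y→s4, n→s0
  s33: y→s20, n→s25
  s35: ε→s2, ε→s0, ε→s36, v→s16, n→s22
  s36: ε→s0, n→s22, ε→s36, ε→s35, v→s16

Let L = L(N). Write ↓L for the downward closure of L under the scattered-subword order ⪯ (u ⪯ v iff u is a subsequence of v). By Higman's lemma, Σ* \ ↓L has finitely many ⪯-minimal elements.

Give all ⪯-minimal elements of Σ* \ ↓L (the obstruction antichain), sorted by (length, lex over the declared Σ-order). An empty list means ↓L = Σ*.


|Q|=37, |F|=6, |δ|=103 (41 ε).
min D↑ (5 st, q0=0, F={3}): 0:n→0,v→1,y→2 1:n→1,v→3,y→1 2:n→1,v→4,y→2 3:n→3,v→3,y→3 4:n→3,v→3,y→4 [Hopcroft].
'vv': run [14, 11, 4] end={s18,s2,s22,s27} rej; 2/2 del acc.
'ynv': run [14, 13, 10, 3] end={s18,s22,s27} ∉↓L; 3/3 single-dels accept.
'yvn': N↓-sim [14, 13, 5, 2] end={s22,s27} — reject; 3/3 deletions ∈↓L.
3 words, ⪯-incomp.

min(Σ*\↓L) = [vv, ynv, yvn].


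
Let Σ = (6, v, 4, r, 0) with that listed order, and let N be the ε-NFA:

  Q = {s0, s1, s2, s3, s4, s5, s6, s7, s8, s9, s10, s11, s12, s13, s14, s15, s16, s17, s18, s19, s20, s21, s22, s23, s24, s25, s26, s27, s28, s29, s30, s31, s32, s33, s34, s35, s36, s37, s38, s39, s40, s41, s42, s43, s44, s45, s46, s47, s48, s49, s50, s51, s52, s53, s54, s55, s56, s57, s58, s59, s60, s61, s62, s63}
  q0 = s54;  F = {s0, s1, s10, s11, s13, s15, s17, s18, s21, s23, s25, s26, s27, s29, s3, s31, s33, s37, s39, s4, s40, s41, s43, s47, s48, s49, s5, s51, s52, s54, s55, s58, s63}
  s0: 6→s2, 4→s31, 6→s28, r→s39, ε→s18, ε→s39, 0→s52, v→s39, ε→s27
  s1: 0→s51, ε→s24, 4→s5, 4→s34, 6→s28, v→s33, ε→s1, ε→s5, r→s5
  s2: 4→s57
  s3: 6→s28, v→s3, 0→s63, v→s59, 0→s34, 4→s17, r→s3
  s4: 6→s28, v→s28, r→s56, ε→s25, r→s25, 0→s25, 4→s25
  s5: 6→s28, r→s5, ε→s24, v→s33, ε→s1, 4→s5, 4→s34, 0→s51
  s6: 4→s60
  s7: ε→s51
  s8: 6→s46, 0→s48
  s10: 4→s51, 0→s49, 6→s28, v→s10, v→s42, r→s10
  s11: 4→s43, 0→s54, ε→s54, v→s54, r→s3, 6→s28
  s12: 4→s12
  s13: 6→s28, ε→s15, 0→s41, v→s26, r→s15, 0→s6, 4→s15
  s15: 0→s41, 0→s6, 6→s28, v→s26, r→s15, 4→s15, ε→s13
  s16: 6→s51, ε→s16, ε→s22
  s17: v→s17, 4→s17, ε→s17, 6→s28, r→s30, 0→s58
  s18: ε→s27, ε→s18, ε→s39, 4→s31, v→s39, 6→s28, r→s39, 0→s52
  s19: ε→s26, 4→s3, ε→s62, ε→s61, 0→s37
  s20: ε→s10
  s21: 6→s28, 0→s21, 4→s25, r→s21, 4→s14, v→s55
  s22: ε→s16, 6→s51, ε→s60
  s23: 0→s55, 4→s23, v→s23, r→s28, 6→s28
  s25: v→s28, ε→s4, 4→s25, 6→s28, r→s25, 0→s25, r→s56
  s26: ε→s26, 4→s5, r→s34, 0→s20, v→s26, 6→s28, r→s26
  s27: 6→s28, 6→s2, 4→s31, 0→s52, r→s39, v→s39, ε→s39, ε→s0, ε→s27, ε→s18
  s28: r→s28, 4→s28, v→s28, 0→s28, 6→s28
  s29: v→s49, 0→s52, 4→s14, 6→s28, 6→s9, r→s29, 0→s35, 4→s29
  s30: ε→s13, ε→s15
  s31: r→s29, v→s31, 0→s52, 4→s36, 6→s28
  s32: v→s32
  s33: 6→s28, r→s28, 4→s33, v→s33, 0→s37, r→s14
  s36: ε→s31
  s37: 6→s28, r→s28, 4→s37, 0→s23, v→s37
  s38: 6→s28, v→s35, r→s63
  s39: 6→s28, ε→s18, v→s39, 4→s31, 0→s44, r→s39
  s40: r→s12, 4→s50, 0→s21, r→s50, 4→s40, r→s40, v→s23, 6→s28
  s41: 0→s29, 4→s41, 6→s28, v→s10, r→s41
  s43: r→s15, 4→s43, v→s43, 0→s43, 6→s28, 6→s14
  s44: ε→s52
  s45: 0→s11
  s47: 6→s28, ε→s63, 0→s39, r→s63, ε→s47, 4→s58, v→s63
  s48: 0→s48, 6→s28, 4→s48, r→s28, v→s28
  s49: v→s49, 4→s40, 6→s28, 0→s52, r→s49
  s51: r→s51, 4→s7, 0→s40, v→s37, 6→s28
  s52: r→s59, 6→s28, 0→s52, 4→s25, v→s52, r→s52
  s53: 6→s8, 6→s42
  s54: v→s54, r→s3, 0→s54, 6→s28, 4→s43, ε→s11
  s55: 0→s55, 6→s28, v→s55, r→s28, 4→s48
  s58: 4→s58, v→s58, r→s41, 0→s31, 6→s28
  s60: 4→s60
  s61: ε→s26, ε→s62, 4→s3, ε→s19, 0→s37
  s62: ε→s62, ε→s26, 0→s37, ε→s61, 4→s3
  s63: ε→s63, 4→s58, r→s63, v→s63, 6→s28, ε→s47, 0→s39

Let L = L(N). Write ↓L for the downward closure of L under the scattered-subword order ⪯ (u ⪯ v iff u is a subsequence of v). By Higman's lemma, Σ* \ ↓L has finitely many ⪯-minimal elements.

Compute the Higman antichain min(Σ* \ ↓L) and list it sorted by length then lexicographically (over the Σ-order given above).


|Q|=64, |F|=33, |δ|=260 (47 ε).
min D↑ (26 st, q0=0, F={1}): 0:6→1,v→0,4→2,r→3,0→0 1:6→1,v→1,4→1,r→1,0→1 2:6→1,v→2,4→2,r→4,0→2 3:6→1,v→3,4→5,r→3,0→6 4:6→1,v→7,4→4,r→4,0→8 5:6→1,v→5,4→5,r→4,0→9 6:6→1,v→6,4→9,r→6,0→10 7:6→1,v→7,4→11,r→7,0→12 8:6→1,v→12,4→8,r→8,0→13 9:6→1,v→9,4→9,r→8,0→14 10:6→1,v→10,4→14,r→10,0→15 11:6→1,v→16,4→11,r→11,0→17 12:6→1,v→12,4→17,r→12,0→18 13:6→1,v→18,4→13,r→13,0→15 14:6→1,v→14,4→14,r→13,0→15 15:6→1,v→15,4→19,r→15,0→15 16:6→1,v→16,4→16,r→1,0→20 17:6→1,v→20,4→17,r→17,0→21 18:6→1,v→18,4→21,r→18,0→15 19:6→1,v→1,4→19,r→19,0→19 20:6→1,v→20,4→20,r→1,0→22 21:6→1,v→22,4→21,r→21,0→23 22:6→1,v→22,4→22,r→1,0→24 23:6→1,v→24,4→19,r→23,0→23 24:6→1,v→24,4→25,r→1,0→24 25:6→1,v→1,4→25,r→1,0→25 [Hopcroft].
'6': |S_i|=[53, 5] end={s14,s2,s28,s57,s9} rej; 1/1 del acc.
'4rv4vr': N↓-sim [53, 42, 36, 27, 20, 7, 2] end={s14,s28} — reject; 6/6 single-dels accept.
'r0004v': N↓-sim [53, 50, 40, 27, 12, 6, 1] end={s28} — reject; 6/6 single-dels accept.
3 minimals (antichain).

min(Σ*\↓L) = [6, 4rv4vr, r0004v].


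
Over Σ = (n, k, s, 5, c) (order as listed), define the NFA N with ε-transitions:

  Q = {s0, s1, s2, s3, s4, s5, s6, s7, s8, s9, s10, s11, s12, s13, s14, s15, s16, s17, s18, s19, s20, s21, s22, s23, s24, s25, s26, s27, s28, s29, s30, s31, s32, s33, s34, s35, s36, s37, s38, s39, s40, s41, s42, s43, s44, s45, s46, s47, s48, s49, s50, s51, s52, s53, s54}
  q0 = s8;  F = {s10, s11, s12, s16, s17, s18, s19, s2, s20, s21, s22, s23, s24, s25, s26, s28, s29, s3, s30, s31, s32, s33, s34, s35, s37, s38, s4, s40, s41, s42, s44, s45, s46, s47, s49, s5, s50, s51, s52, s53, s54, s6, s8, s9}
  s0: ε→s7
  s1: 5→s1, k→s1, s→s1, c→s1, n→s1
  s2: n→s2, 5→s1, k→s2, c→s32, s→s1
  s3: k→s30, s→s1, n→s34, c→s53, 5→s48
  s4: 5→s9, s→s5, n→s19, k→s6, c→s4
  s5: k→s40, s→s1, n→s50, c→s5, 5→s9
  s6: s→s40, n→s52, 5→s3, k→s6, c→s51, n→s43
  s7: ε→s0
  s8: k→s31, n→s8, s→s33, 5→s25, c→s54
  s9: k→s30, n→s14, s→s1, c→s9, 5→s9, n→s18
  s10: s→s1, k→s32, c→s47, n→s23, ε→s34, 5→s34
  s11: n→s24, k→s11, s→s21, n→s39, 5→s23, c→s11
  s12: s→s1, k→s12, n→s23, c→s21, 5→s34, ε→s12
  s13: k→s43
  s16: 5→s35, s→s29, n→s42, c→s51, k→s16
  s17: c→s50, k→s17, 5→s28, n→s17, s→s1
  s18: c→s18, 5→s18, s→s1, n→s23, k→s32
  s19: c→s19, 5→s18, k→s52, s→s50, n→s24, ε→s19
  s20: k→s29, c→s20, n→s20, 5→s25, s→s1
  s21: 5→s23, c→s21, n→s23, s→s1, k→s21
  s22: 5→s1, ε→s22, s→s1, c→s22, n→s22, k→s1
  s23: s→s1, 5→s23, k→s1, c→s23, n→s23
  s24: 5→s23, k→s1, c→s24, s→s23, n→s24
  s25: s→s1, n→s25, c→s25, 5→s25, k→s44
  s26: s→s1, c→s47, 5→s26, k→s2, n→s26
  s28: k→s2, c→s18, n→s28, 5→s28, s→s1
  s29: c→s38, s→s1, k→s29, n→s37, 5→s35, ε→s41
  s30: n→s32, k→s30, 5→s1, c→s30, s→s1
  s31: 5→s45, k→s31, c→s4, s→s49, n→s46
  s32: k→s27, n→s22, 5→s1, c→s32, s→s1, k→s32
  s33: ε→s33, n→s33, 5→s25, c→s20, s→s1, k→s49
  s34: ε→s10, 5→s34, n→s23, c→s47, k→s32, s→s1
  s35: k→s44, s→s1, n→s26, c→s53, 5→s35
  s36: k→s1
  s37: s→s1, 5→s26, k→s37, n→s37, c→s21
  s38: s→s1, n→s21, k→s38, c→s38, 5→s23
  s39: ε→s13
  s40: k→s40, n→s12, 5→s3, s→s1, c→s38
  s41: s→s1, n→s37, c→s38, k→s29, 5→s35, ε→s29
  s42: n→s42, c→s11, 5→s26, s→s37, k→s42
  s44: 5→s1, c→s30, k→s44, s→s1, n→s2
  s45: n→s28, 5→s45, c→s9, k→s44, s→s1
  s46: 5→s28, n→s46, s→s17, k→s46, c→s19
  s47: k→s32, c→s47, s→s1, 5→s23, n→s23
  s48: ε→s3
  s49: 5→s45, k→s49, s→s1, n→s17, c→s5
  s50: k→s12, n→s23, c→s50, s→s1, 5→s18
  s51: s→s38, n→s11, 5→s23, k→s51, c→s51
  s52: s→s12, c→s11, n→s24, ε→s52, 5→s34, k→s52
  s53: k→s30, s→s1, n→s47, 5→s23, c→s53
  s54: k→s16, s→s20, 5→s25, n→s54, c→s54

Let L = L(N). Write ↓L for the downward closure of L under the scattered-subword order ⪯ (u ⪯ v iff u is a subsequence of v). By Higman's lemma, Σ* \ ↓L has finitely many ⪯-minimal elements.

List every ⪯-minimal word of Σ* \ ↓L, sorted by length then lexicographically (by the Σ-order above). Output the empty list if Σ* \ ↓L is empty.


min(Σ*\↓L) = [ss, 5s, 5k5, kncnk, kcnnk, ckc5k].

|Q|=55, |F|=44, |δ|=244 (13 ε).
min D↑ (43 st, q0=0, F={9}): 0:n→0,k→1,s→2,5→3,c→4 1:n→5,k→1,s→6,5→7,c→8 2:n→2,k→6,s→9,5→3,c→10 3:n→3,k→11,s→9,5→3,c→3 4:n→4,k→12,s→10,5→3,c→4 5:n→5,k→5,s→13,5→14,c→15 6:n→13,k→6,s→9,5→7,c→16 7:n→14,k→11,s→9,5→7,c→17 8:n→15,k→18,s→16,5→17,c→8 9:n→9,k→9,s→9,5→9,c→9 10:n→10,k→19,s→9,5→3,c→10 11:n→20,k→11,s→9,5→9,c→21 12:n→22,k→12,s→19,5→23,c→24 13:n→13,k→13,s→9,5→14,c→25 14:n→14,k→20,s→9,5→14,c→26 15:n→27,k→28,s→25,5→26,c→15 16:n→25,k→29,s→9,5→17,c→16 17:n→26,k→21,s→9,5→17,c→17 18:n→28,k→18,s→29,5→30,c→24 19:n→31,k→19,s→9,5→23,c→32 20:n→20,k→20,s→9,5→9,c→33 21:n→33,k→21,s→9,5→9,c→21 22:n→22,k→22,s→31,5→34,c→35 23:n→34,k→11,s→9,5→23,c→36 24:n→35,k→24,s→32,5→37,c→24 25:n→37,k→38,s→9,5→26,c→25 26:n→37,k→33,s→9,5→26,c→26 27:n→27,k→9,s→37,5→37,c→27 28:n→27,k→28,s→38,5→39,c→35 29:n→38,k→29,s→9,5→30,c→32 30:n→39,k→21,s→9,5→30,c→36 31:n→31,k→31,s→9,5→34,c→40 32:n→40,k→32,s→9,5→37,c→32 33:n→41,k→33,s→9,5→9,c→33 34:n→34,k→20,s→9,5→34,c→42 35:n→27,k→35,s→40,5→37,c→35 36:n→42,k→21,s→9,5→37,c→36 37:n→37,k→9,s→9,5→37,c→37 38:n→37,k→38,s→9,5→39,c→40 39:n→37,k→33,s→9,5→39,c→42 40:n→37,k→40,s→9,5→37,c→40 41:n→41,k→9,s→9,5→9,c→41 42:n→37,k→33,s→9,5→37,c→42.
'ss': N↓-sim [51, 35, 1] end={s1} — reject; 2/2 single-dels accept.
'5s': |S_i|=[51, 22, 1] end={s1} ∉↓L; 2/2 single-dels accept.
'5k5': run [51, 22, 7, 1] end={s1} rej; 3/3 single-dels accept.
'kncnk': N↓-sim [51, 46, 27, 19, 7, 2] end={s1,s43} rej; 5/5 single-dels accept.
'kcnnk': N↓-sim [51, 46, 31, 20, 7, 2] end={s1,s43} rej; 5/5 del acc.
'ckc5k': N↓-sim [51, 43, 33, 16, 2, 1] end={s1} rej; 5/5 del acc.
6 words, ⪯-incomp.
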